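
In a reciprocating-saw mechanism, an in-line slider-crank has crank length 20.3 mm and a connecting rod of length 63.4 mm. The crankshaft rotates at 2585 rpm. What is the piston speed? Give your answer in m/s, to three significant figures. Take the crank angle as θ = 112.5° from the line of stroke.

4.43

ω = 2π·2585/60 = 270.7 rad/s
For an in-line slider-crank, x = r cosθ + √(L² − r² sin²θ), so v = −rω sinθ·[1 + r cosθ/√(L² − r² sin²θ)].
With r = 0.0203 m, L = 0.0634 m, θ = 112.5°: √(L² − r² sin²θ) = 0.060563 m.
v = −0.0203·270.7·0.92388·[1 + 0.0203·-0.38268/0.060563] = -4.4257 m/s.
|v| = 4.4257 m/s.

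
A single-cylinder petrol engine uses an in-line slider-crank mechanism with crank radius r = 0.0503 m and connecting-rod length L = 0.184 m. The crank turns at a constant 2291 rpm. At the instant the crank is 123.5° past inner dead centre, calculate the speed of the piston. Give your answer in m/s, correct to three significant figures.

8.50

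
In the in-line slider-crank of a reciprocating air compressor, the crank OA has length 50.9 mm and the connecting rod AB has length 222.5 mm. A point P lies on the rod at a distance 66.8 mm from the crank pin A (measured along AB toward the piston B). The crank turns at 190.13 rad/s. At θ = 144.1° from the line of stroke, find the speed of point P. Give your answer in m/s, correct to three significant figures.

ω = 190.1 rad/s.  Crank-pin speed |V_A| = rω = 9.6776 m/s, perpendicular to OA.
Rod angle: sinφ = −(r/L) sinθ ⇒ φ = -7.709°; ω_rod = −rω cosθ/√(L²−r²sin²θ) = +35.554 rad/s.
V_P = V_A + ω_rod × AP, with AP = 0.0668 m along the rod.
Components: V_Px = −rω sinθ − a·ω_rod·sinφ = -5.3561 m/s;  V_Py = rω cosθ + a·ω_rod·cosφ = -5.4857 m/s.
|V_P| = √(V_Px² + V_Py²) = 7.6669 m/s.

7.67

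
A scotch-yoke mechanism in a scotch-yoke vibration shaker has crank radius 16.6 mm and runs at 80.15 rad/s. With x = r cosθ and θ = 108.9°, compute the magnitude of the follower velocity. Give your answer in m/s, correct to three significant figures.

ω = 80.15 rad/s
x = r cosθ ⇒ ẋ = −rω sinθ.
|v| = rω|sinθ| = 0.0166·80.15·|sin 108.9°| = 1.2588 m/s.

1.26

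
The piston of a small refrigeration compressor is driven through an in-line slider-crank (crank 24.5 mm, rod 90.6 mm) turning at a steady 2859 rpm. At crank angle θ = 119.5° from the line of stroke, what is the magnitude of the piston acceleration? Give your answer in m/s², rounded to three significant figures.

ω = 2π·2859/60 = 299.4 rad/s
x(θ) = r cosθ + √(L² − r² sin²θ); with ω constant, a = ω²·d²x/dθ².
d²x/dθ² = −r cosθ − r²(cos2θ)/√u − r⁴ sin²2θ/(4u^{3/2}),  u = L² − r² sin²θ = 0.00775366 m².
Substituting r = 0.0245 m, L = 0.0906 m, θ = 119.5°: d²x/dθ² = +0.015478 m.
a = ω²·d²x/dθ² = (299.4)²·(+0.015478) = +1387.4 m/s²;  |a| = 1387.4 m/s².

1390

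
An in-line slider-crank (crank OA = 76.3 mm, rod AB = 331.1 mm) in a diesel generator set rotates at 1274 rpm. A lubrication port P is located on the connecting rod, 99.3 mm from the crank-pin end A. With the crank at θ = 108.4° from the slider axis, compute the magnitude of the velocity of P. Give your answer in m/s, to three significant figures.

9.71

ω = 133.4 rad/s.  Crank-pin speed |V_A| = rω = 10.179 m/s, perpendicular to OA.
Rod angle: sinφ = −(r/L) sinθ ⇒ φ = -12.631°; ω_rod = −rω cosθ/√(L²−r²sin²θ) = +9.945 rad/s.
V_P = V_A + ω_rod × AP, with AP = 0.0993 m along the rod.
Components: V_Px = −rω sinθ − a·ω_rod·sinφ = -9.4431 m/s;  V_Py = rω cosθ + a·ω_rod·cosφ = -2.2495 m/s.
|V_P| = √(V_Px² + V_Py²) = 9.7073 m/s.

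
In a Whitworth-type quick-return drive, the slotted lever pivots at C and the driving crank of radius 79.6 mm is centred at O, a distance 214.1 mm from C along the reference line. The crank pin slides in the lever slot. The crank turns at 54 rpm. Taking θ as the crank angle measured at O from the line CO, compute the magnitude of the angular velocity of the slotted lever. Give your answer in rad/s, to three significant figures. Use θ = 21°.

1.50

ω = 5.655 rad/s (from 54 rpm).
Crank pin A relative to C: A = (d + r cosθ, r sinθ); lever angle φ = atan2(r sinθ, d + r cosθ).
Differentiating tanφ: φ̇ = rω(d cosθ + r)/(d² + r² + 2dr cosθ).
d² + r² + 2dr cosθ = |CA|² = 0.0839958 m²;  d cosθ + r = +0.27948 m.
|ω_lever| = |0.0796·5.655·+0.27948| / 0.0839958 = 1.4977 rad/s.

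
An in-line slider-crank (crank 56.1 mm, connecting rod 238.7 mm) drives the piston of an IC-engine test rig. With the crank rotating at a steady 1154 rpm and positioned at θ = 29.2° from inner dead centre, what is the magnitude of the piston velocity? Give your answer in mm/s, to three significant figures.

ω = 2π·1154/60 = 120.8 rad/s
For an in-line slider-crank, x = r cosθ + √(L² − r² sin²θ), so v = −rω sinθ·[1 + r cosθ/√(L² − r² sin²θ)].
With r = 0.0561 m, L = 0.2387 m, θ = 29.2°: √(L² − r² sin²θ) = 0.23713 m.
v = −0.0561·120.8·0.48786·[1 + 0.0561·0.87292/0.23713] = -3.9905 m/s.
|v| = 3.9905 m/s = 3990.5 mm/s.

3990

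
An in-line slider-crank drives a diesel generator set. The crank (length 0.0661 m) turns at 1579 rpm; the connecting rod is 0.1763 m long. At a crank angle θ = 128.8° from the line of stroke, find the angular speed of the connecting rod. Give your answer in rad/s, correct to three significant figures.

40.6

ω = 165.4 rad/s (converted from 1579 rpm).
The rod makes angle φ with the slider axis where L sinφ = r sinθ; differentiating, L cosφ·φ̇ = r ω cosθ.
L cosφ = √(L² − r² sin²θ) = 0.16861 m.
|ω_rod| = r ω |cosθ| / √(L² − r² sin²θ) = 0.0661·165.4·0.62660/0.16861 = 40.619 rad/s.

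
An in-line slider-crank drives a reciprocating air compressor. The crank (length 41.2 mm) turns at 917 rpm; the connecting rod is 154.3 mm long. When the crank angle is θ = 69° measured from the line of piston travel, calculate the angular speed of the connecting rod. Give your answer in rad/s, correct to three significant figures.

ω = 96.03 rad/s (converted from 917 rpm).
The rod makes angle φ with the slider axis where L sinφ = r sinθ; differentiating, L cosφ·φ̇ = r ω cosθ.
L cosφ = √(L² − r² sin²θ) = 0.14943 m.
|ω_rod| = r ω |cosθ| / √(L² − r² sin²θ) = 0.0412·96.03·0.35837/0.14943 = 9.4883 rad/s.

9.49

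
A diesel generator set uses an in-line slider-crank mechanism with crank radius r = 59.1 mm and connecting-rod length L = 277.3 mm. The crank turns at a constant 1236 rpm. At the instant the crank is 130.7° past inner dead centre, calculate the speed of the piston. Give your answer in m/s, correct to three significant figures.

ω = 2π·1236/60 = 129.4 rad/s
For an in-line slider-crank, x = r cosθ + √(L² − r² sin²θ), so v = −rω sinθ·[1 + r cosθ/√(L² − r² sin²θ)].
With r = 0.0591 m, L = 0.2773 m, θ = 130.7°: √(L² − r² sin²θ) = 0.27366 m.
v = −0.0591·129.4·0.75813·[1 + 0.0591·-0.65210/0.27366] = -4.9826 m/s.
|v| = 4.9826 m/s.

4.98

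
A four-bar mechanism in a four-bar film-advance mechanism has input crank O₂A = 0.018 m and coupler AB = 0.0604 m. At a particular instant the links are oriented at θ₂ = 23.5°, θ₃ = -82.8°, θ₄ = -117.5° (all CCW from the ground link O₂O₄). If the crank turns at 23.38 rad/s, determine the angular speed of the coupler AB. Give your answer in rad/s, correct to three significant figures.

7.70

ω₂ = 23.38 rad/s
Differentiating the loop-closure r₂e^{iθ₂}+r₃e^{iθ₃}=r₁+r₄e^{iθ₄} gives r₂ω₂e^{iθ₂}+r₃ω₃e^{iθ₃}=r₄ω₄e^{iθ₄}.
Eliminating the other unknown: ω₃ = r₂ω₂ sin(θ₄−θ₂) / [r₃ sin(θ₃−θ₄)].
Numerator sine = -0.62932; denominator sine = +0.56928.
Result = 0.018·23.38·(-0.62932) / (0.0604·(+0.56928)) = -7.7024 rad/s; magnitude 7.7024 rad/s.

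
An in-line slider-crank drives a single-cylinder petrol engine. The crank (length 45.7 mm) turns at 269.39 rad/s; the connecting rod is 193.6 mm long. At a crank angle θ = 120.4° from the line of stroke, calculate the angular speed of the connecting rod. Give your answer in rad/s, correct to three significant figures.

32.9

ω = 269.4 rad/s
The rod makes angle φ with the slider axis where L sinφ = r sinθ; differentiating, L cosφ·φ̇ = r ω cosθ.
L cosφ = √(L² − r² sin²θ) = 0.18954 m.
|ω_rod| = r ω |cosθ| / √(L² − r² sin²θ) = 0.0457·269.4·0.50603/0.18954 = 32.867 rad/s.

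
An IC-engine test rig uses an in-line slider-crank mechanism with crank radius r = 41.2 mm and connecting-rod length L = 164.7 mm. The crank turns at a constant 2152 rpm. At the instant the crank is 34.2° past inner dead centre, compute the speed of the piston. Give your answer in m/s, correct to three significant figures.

ω = 2π·2152/60 = 225.4 rad/s
For an in-line slider-crank, x = r cosθ + √(L² − r² sin²θ), so v = −rω sinθ·[1 + r cosθ/√(L² − r² sin²θ)].
With r = 0.0412 m, L = 0.1647 m, θ = 34.2°: √(L² − r² sin²θ) = 0.16306 m.
v = −0.0412·225.4·0.56208·[1 + 0.0412·0.82708/0.16306] = -6.3094 m/s.
|v| = 6.3094 m/s.

6.31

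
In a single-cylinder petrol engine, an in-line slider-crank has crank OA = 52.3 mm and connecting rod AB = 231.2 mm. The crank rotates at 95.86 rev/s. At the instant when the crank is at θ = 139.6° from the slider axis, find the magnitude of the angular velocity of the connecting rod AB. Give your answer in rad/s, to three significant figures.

ω = 602.3 rad/s (converted from 95.86 rev/s).
The rod makes angle φ with the slider axis where L sinφ = r sinθ; differentiating, L cosφ·φ̇ = r ω cosθ.
L cosφ = √(L² − r² sin²θ) = 0.2287 m.
|ω_rod| = r ω |cosθ| / √(L² − r² sin²θ) = 0.0523·602.3·0.76154/0.2287 = 104.89 rad/s.

105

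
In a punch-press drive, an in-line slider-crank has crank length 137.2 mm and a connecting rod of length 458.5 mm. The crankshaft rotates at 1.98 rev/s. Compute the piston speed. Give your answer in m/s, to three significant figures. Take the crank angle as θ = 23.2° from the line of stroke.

ω = 2π·1.98 = 12.44 rad/s
For an in-line slider-crank, x = r cosθ + √(L² − r² sin²θ), so v = −rω sinθ·[1 + r cosθ/√(L² − r² sin²θ)].
With r = 0.1372 m, L = 0.4585 m, θ = 23.2°: √(L² − r² sin²θ) = 0.4553 m.
v = −0.1372·12.44·0.39394·[1 + 0.1372·0.91914/0.4553] = -0.85864 m/s.
|v| = 0.85864 m/s.

0.859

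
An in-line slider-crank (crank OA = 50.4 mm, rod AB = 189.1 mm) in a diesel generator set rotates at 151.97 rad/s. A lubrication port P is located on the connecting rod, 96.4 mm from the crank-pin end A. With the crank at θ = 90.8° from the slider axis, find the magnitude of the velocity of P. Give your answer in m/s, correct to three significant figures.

ω = 152 rad/s.  Crank-pin speed |V_A| = rω = 7.6593 m/s, perpendicular to OA.
Rod angle: sinφ = −(r/L) sinθ ⇒ φ = -15.456°; ω_rod = −rω cosθ/√(L²−r²sin²θ) = +0.58674 rad/s.
V_P = V_A + ω_rod × AP, with AP = 0.0964 m along the rod.
Components: V_Px = −rω sinθ − a·ω_rod·sinφ = -7.6435 m/s;  V_Py = rω cosθ + a·ω_rod·cosφ = -0.052424 m/s.
|V_P| = √(V_Px² + V_Py²) = 7.6436 m/s.

7.64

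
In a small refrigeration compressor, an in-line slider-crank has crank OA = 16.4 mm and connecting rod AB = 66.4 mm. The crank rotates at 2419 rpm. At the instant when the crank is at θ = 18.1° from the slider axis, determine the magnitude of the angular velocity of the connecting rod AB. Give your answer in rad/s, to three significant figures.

59.6

ω = 253.3 rad/s (converted from 2419 rpm).
The rod makes angle φ with the slider axis where L sinφ = r sinθ; differentiating, L cosφ·φ̇ = r ω cosθ.
L cosφ = √(L² − r² sin²θ) = 0.066204 m.
|ω_rod| = r ω |cosθ| / √(L² − r² sin²θ) = 0.0164·253.3·0.95052/0.066204 = 59.646 rad/s.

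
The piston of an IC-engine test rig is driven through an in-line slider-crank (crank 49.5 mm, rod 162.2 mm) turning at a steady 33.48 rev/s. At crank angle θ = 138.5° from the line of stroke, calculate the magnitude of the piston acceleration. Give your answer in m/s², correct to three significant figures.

1540

ω = 2π·33.5 = 210.4 rad/s
x(θ) = r cosθ + √(L² − r² sin²θ); with ω constant, a = ω²·d²x/dθ².
d²x/dθ² = −r cosθ − r²(cos2θ)/√u − r⁴ sin²2θ/(4u^{3/2}),  u = L² − r² sin²θ = 0.025233 m².
Substituting r = 0.0495 m, L = 0.1622 m, θ = 138.5°: d²x/dθ² = +0.034825 m.
a = ω²·d²x/dθ² = (210.4)²·(+0.034825) = +1541 m/s²;  |a| = 1541 m/s².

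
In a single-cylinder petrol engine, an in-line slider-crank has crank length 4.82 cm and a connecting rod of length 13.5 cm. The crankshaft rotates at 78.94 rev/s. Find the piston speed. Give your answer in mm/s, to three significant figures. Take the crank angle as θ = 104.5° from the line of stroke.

20900

ω = 2π·78.9 = 496 rad/s
For an in-line slider-crank, x = r cosθ + √(L² − r² sin²θ), so v = −rω sinθ·[1 + r cosθ/√(L² − r² sin²θ)].
With r = 0.0482 m, L = 0.135 m, θ = 104.5°: √(L² − r² sin²θ) = 0.12668 m.
v = −0.0482·496·0.96815·[1 + 0.0482·-0.25038/0.12668] = -20.94 m/s.
|v| = 20.94 m/s = 20940 mm/s.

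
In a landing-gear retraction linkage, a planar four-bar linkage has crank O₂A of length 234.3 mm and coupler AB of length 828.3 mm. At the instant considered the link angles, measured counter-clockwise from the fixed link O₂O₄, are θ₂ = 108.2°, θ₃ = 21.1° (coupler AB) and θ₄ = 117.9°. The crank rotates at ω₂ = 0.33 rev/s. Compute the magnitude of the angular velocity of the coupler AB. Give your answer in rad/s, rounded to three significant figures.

ω₂ = 2.073 rad/s (from 0.33 rev/s).
Differentiating the loop-closure r₂e^{iθ₂}+r₃e^{iθ₃}=r₁+r₄e^{iθ₄} gives r₂ω₂e^{iθ₂}+r₃ω₃e^{iθ₃}=r₄ω₄e^{iθ₄}.
Eliminating the other unknown: ω₃ = r₂ω₂ sin(θ₄−θ₂) / [r₃ sin(θ₃−θ₄)].
Numerator sine = +0.16849; denominator sine = -0.99297.
Result = 0.2343·2.073·(+0.16849) / (0.8283·(-0.99297)) = -0.099521 rad/s; magnitude 0.099521 rad/s.

0.0995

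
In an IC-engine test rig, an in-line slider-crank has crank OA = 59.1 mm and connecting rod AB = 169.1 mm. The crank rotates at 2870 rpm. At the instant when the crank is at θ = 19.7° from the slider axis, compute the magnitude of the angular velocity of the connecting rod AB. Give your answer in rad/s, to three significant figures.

99.6

ω = 300.5 rad/s (converted from 2870 rpm).
The rod makes angle φ with the slider axis where L sinφ = r sinθ; differentiating, L cosφ·φ̇ = r ω cosθ.
L cosφ = √(L² − r² sin²θ) = 0.16792 m.
|ω_rod| = r ω |cosθ| / √(L² − r² sin²θ) = 0.0591·300.5·0.94147/0.16792 = 99.586 rad/s.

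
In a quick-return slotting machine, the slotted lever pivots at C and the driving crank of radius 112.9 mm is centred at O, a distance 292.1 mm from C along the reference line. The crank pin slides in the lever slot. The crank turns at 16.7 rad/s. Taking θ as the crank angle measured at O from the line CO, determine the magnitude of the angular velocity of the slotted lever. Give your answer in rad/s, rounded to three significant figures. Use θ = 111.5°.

ω = 16.7 rad/s
Crank pin A relative to C: A = (d + r cosθ, r sinθ); lever angle φ = atan2(r sinθ, d + r cosθ).
Differentiating tanφ: φ̇ = rω(d cosθ + r)/(d² + r² + 2dr cosθ).
d² + r² + 2dr cosθ = |CA|² = 0.0738958 m²;  d cosθ + r = +0.005845 m.
|ω_lever| = |0.1129·16.7·+0.005845| / 0.0738958 = 0.14913 rad/s.

0.149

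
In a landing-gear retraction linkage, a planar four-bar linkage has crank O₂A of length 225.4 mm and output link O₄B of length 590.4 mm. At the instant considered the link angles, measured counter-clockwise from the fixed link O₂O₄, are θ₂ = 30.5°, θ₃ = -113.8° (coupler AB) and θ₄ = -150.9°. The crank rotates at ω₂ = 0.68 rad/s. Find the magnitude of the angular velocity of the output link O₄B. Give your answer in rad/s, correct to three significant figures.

0.251

ω₂ = 0.68 rad/s
Differentiating the loop-closure r₂e^{iθ₂}+r₃e^{iθ₃}=r₁+r₄e^{iθ₄} gives r₂ω₂e^{iθ₂}+r₃ω₃e^{iθ₃}=r₄ω₄e^{iθ₄}.
Eliminating the other unknown: ω₄ = r₂ω₂ sin(θ₂−θ₃) / [r₄ sin(θ₄−θ₃)].
Numerator sine = +0.58354; denominator sine = -0.60321.
Result = 0.2254·0.68·(+0.58354) / (0.5904·(-0.60321)) = -0.25114 rad/s; magnitude 0.25114 rad/s.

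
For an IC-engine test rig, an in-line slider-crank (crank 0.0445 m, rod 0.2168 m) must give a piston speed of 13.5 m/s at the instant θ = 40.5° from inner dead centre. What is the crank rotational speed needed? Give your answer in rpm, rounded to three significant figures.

3850

For an in-line slider-crank, |v_piston| = rω|sinθ|·[1 + r cosθ/√(L² − r² sin²θ)].
With r = 0.0445 m, L = 0.2168 m, θ = 40.5°: the bracketed kinematic factor |dx/dθ| = 0.033452 m.
ω = v/|dx/dθ| = 13.5/0.033452 = 403.57 rad/s.
N = 60ω/(2π) = 3853.8 rpm.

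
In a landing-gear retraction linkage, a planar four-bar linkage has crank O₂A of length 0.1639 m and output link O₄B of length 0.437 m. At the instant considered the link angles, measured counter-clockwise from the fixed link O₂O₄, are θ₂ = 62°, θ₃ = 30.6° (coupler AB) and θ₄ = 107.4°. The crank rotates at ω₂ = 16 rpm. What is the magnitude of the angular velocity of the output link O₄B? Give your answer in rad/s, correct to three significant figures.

ω₂ = 1.676 rad/s (from 16 rpm).
Differentiating the loop-closure r₂e^{iθ₂}+r₃e^{iθ₃}=r₁+r₄e^{iθ₄} gives r₂ω₂e^{iθ₂}+r₃ω₃e^{iθ₃}=r₄ω₄e^{iθ₄}.
Eliminating the other unknown: ω₄ = r₂ω₂ sin(θ₂−θ₃) / [r₄ sin(θ₄−θ₃)].
Numerator sine = +0.52101; denominator sine = +0.97358.
Result = 0.1639·1.676·(+0.52101) / (0.437·(+0.97358)) = +0.3363 rad/s; magnitude 0.3363 rad/s.

0.336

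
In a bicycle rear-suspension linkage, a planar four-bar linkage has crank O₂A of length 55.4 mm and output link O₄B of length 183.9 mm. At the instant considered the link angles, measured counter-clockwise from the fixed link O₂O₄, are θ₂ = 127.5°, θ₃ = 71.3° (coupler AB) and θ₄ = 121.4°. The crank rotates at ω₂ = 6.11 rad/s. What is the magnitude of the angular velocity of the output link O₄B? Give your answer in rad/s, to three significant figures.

ω₂ = 6.11 rad/s
Differentiating the loop-closure r₂e^{iθ₂}+r₃e^{iθ₃}=r₁+r₄e^{iθ₄} gives r₂ω₂e^{iθ₂}+r₃ω₃e^{iθ₃}=r₄ω₄e^{iθ₄}.
Eliminating the other unknown: ω₄ = r₂ω₂ sin(θ₂−θ₃) / [r₄ sin(θ₄−θ₃)].
Numerator sine = +0.83098; denominator sine = +0.76717.
Result = 0.0554·6.11·(+0.83098) / (0.1839·(+0.76717)) = +1.9938 rad/s; magnitude 1.9938 rad/s.

1.99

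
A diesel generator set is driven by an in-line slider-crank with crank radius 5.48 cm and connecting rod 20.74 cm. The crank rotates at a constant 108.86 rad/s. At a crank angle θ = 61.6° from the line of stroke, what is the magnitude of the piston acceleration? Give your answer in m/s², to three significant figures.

ω = 108.9 rad/s
x(θ) = r cosθ + √(L² − r² sin²θ); with ω constant, a = ω²·d²x/dθ².
d²x/dθ² = −r cosθ − r²(cos2θ)/√u − r⁴ sin²2θ/(4u^{3/2}),  u = L² − r² sin²θ = 0.0406911 m².
Substituting r = 0.0548 m, L = 0.2074 m, θ = 61.6°: d²x/dθ² = -0.018105 m.
a = ω²·d²x/dθ² = (108.9)²·(-0.018105) = -214.55 m/s²;  |a| = 214.55 m/s².

215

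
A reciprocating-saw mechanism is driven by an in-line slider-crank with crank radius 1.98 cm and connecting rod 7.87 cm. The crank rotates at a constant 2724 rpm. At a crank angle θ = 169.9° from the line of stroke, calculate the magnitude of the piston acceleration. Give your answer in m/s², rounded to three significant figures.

1200

ω = 2π·2724/60 = 285.3 rad/s
x(θ) = r cosθ + √(L² − r² sin²θ); with ω constant, a = ω²·d²x/dθ².
d²x/dθ² = −r cosθ − r²(cos2θ)/√u − r⁴ sin²2θ/(4u^{3/2}),  u = L² − r² sin²θ = 0.00618163 m².
Substituting r = 0.0198 m, L = 0.0787 m, θ = 169.9°: d²x/dθ² = +0.014804 m.
a = ω²·d²x/dθ² = (285.3)²·(+0.014804) = +1204.6 m/s²;  |a| = 1204.6 m/s².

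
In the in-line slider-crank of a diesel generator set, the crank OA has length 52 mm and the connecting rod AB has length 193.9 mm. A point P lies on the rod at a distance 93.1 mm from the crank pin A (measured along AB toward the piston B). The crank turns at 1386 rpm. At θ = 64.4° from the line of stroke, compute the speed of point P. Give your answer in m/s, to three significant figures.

7.39

ω = 145.1 rad/s.  Crank-pin speed |V_A| = rω = 7.5474 m/s, perpendicular to OA.
Rod angle: sinφ = −(r/L) sinθ ⇒ φ = -13.996°; ω_rod = −rω cosθ/√(L²−r²sin²θ) = -17.333 rad/s.
V_P = V_A + ω_rod × AP, with AP = 0.0931 m along the rod.
Components: V_Px = −rω sinθ − a·ω_rod·sinφ = -7.1967 m/s;  V_Py = rω cosθ + a·ω_rod·cosφ = +1.6953 m/s.
|V_P| = √(V_Px² + V_Py²) = 7.3937 m/s.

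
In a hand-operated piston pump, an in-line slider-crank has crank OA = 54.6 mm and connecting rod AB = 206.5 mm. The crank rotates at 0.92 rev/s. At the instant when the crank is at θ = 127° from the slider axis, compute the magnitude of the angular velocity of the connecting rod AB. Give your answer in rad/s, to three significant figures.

ω = 5.781 rad/s (converted from 0.92 rev/s).
The rod makes angle φ with the slider axis where L sinφ = r sinθ; differentiating, L cosφ·φ̇ = r ω cosθ.
L cosφ = √(L² − r² sin²θ) = 0.20184 m.
|ω_rod| = r ω |cosθ| / √(L² − r² sin²θ) = 0.0546·5.781·0.60182/0.20184 = 0.94104 rad/s.

0.941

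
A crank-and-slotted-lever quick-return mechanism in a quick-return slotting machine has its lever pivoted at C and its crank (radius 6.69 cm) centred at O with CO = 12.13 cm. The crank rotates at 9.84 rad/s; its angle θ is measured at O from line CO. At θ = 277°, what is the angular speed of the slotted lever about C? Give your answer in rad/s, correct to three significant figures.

ω = 9.84 rad/s
Crank pin A relative to C: A = (d + r cosθ, r sinθ); lever angle φ = atan2(r sinθ, d + r cosθ).
Differentiating tanφ: φ̇ = rω(d cosθ + r)/(d² + r² + 2dr cosθ).
d² + r² + 2dr cosθ = |CA|² = 0.0211672 m²;  d cosθ + r = +0.081683 m.
|ω_lever| = |0.0669·9.84·+0.081683| / 0.0211672 = 2.5403 rad/s.

2.54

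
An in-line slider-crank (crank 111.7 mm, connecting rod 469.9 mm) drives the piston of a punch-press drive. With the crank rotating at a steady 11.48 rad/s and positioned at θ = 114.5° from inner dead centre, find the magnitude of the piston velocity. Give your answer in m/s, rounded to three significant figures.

ω = 11.48 rad/s
For an in-line slider-crank, x = r cosθ + √(L² − r² sin²θ), so v = −rω sinθ·[1 + r cosθ/√(L² − r² sin²θ)].
With r = 0.1117 m, L = 0.4699 m, θ = 114.5°: √(L² − r² sin²θ) = 0.45878 m.
v = −0.1117·11.48·0.90996·[1 + 0.1117·-0.41469/0.45878] = -1.049 m/s.
|v| = 1.049 m/s.

1.05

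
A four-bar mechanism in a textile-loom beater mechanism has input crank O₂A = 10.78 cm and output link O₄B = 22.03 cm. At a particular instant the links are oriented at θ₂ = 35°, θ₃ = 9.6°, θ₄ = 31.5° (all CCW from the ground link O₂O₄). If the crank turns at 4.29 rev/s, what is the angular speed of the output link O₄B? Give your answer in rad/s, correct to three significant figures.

ω₂ = 26.95 rad/s (from 4.29 rev/s).
Differentiating the loop-closure r₂e^{iθ₂}+r₃e^{iθ₃}=r₁+r₄e^{iθ₄} gives r₂ω₂e^{iθ₂}+r₃ω₃e^{iθ₃}=r₄ω₄e^{iθ₄}.
Eliminating the other unknown: ω₄ = r₂ω₂ sin(θ₂−θ₃) / [r₄ sin(θ₄−θ₃)].
Numerator sine = +0.42894; denominator sine = +0.37299.
Result = 0.1078·26.95·(+0.42894) / (0.2203·(+0.37299)) = +15.168 rad/s; magnitude 15.168 rad/s.

15.2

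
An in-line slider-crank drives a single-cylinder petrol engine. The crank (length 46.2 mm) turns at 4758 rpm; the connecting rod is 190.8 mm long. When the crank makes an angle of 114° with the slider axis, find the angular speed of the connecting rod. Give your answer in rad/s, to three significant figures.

ω = 498.3 rad/s (converted from 4758 rpm).
The rod makes angle φ with the slider axis where L sinφ = r sinθ; differentiating, L cosφ·φ̇ = r ω cosθ.
L cosφ = √(L² − r² sin²θ) = 0.18607 m.
|ω_rod| = r ω |cosθ| / √(L² − r² sin²θ) = 0.0462·498.3·0.40674/0.18607 = 50.318 rad/s.

50.3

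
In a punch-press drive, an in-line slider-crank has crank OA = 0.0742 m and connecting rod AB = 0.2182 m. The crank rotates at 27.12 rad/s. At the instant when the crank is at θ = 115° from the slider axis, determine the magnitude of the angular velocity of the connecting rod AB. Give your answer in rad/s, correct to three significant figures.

4.10

ω = 27.12 rad/s
The rod makes angle φ with the slider axis where L sinφ = r sinθ; differentiating, L cosφ·φ̇ = r ω cosθ.
L cosφ = √(L² − r² sin²θ) = 0.20758 m.
|ω_rod| = r ω |cosθ| / √(L² − r² sin²θ) = 0.0742·27.12·0.42262/0.20758 = 4.0969 rad/s.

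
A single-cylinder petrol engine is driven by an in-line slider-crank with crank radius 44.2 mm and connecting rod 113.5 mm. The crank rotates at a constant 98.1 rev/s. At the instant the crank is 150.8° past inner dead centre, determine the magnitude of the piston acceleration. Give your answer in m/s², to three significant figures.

ω = 2π·98.1 = 616.4 rad/s
x(θ) = r cosθ + √(L² − r² sin²θ); with ω constant, a = ω²·d²x/dθ².
d²x/dθ² = −r cosθ − r²(cos2θ)/√u − r⁴ sin²2θ/(4u^{3/2}),  u = L² − r² sin²θ = 0.0124173 m².
Substituting r = 0.0442 m, L = 0.1135 m, θ = 150.8°: d²x/dθ² = +0.028896 m.
a = ω²·d²x/dθ² = (616.4)²·(+0.028896) = +10978 m/s²;  |a| = 10978 m/s².

11000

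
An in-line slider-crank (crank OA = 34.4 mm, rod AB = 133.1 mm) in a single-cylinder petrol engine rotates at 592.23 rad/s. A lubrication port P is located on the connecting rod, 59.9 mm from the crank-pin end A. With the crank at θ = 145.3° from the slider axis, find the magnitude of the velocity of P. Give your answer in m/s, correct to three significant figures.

14.0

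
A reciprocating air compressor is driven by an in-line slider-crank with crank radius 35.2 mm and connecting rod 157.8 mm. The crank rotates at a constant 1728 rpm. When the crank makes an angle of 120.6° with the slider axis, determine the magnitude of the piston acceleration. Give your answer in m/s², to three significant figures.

710

ω = 2π·1728/60 = 181 rad/s
x(θ) = r cosθ + √(L² − r² sin²θ); with ω constant, a = ω²·d²x/dθ².
d²x/dθ² = −r cosθ − r²(cos2θ)/√u − r⁴ sin²2θ/(4u^{3/2}),  u = L² − r² sin²θ = 0.0239829 m².
Substituting r = 0.0352 m, L = 0.1578 m, θ = 120.6°: d²x/dθ² = +0.021693 m.
a = ω²·d²x/dθ² = (181)²·(+0.021693) = +710.35 m/s²;  |a| = 710.35 m/s².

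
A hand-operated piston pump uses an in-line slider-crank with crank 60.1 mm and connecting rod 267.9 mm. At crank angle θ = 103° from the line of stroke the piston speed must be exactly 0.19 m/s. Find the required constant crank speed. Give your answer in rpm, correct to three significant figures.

32.7

For an in-line slider-crank, |v_piston| = rω|sinθ|·[1 + r cosθ/√(L² − r² sin²θ)].
With r = 0.0601 m, L = 0.2679 m, θ = 103°: the bracketed kinematic factor |dx/dθ| = 0.055531 m.
ω = v/|dx/dθ| = 0.19/0.055531 = 3.4215 rad/s.
N = 60ω/(2π) = 32.673 rpm.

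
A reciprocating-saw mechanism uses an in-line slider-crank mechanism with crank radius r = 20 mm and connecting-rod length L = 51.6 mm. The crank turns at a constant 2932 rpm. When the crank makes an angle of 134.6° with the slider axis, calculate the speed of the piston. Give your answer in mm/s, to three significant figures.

3130

ω = 2π·2932/60 = 307 rad/s
For an in-line slider-crank, x = r cosθ + √(L² − r² sin²θ), so v = −rω sinθ·[1 + r cosθ/√(L² − r² sin²θ)].
With r = 0.02 m, L = 0.0516 m, θ = 134.6°: √(L² − r² sin²θ) = 0.049596 m.
v = −0.02·307·0.71203·[1 + 0.02·-0.70215/0.049596] = -3.1343 m/s.
|v| = 3.1343 m/s = 3134.3 mm/s.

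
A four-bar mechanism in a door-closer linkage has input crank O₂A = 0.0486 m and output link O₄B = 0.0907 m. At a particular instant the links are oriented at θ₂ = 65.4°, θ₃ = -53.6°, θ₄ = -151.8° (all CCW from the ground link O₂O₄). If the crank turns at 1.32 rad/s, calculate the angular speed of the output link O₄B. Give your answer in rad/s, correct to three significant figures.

0.625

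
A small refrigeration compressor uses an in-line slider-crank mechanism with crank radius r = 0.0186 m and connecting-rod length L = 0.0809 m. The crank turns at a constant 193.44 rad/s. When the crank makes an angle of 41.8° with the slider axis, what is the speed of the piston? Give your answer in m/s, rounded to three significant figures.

2.81

ω = 193.4 rad/s
For an in-line slider-crank, x = r cosθ + √(L² − r² sin²θ), so v = −rω sinθ·[1 + r cosθ/√(L² − r² sin²θ)].
With r = 0.0186 m, L = 0.0809 m, θ = 41.8°: √(L² − r² sin²θ) = 0.079944 m.
v = −0.0186·193.4·0.66653·[1 + 0.0186·0.74548/0.079944] = -2.8141 m/s.
|v| = 2.8141 m/s.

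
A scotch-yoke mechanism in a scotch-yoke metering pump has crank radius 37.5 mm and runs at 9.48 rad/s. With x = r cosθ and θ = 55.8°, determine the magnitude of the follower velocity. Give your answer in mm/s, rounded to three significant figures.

ω = 9.48 rad/s
x = r cosθ ⇒ ẋ = −rω sinθ.
|v| = rω|sinθ| = 0.0375·9.48·|sin 55.8°| = 0.29403 m/s = 294.03 mm/s.

294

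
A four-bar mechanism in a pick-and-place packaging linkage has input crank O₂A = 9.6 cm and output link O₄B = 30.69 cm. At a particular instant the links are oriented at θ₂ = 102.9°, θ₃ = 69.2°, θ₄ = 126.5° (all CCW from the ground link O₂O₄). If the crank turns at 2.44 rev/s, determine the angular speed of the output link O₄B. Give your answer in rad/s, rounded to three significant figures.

ω₂ = 15.33 rad/s (from 2.44 rev/s).
Differentiating the loop-closure r₂e^{iθ₂}+r₃e^{iθ₃}=r₁+r₄e^{iθ₄} gives r₂ω₂e^{iθ₂}+r₃ω₃e^{iθ₃}=r₄ω₄e^{iθ₄}.
Eliminating the other unknown: ω₄ = r₂ω₂ sin(θ₂−θ₃) / [r₄ sin(θ₄−θ₃)].
Numerator sine = +0.55484; denominator sine = +0.84151.
Result = 0.096·15.33·(+0.55484) / (0.3069·(+0.84151)) = +3.162 rad/s; magnitude 3.162 rad/s.

3.16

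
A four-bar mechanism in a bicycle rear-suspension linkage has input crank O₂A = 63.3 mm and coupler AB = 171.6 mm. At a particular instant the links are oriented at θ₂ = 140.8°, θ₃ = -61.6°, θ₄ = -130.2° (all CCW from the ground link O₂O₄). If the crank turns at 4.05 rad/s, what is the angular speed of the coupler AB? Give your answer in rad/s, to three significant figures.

1.60

ω₂ = 4.05 rad/s
Differentiating the loop-closure r₂e^{iθ₂}+r₃e^{iθ₃}=r₁+r₄e^{iθ₄} gives r₂ω₂e^{iθ₂}+r₃ω₃e^{iθ₃}=r₄ω₄e^{iθ₄}.
Eliminating the other unknown: ω₃ = r₂ω₂ sin(θ₄−θ₂) / [r₃ sin(θ₃−θ₄)].
Numerator sine = +0.99985; denominator sine = +0.93106.
Result = 0.0633·4.05·(+0.99985) / (0.1716·(+0.93106)) = +1.6044 rad/s; magnitude 1.6044 rad/s.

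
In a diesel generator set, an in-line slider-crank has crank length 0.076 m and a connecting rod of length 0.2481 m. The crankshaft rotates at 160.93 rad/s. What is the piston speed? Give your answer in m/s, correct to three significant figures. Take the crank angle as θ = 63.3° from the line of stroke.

12.5

ω = 160.9 rad/s
For an in-line slider-crank, x = r cosθ + √(L² − r² sin²θ), so v = −rω sinθ·[1 + r cosθ/√(L² − r² sin²θ)].
With r = 0.076 m, L = 0.2481 m, θ = 63.3°: √(L² − r² sin²θ) = 0.23863 m.
v = −0.076·160.9·0.89337·[1 + 0.076·0.44932/0.23863] = -12.49 m/s.
|v| = 12.49 m/s.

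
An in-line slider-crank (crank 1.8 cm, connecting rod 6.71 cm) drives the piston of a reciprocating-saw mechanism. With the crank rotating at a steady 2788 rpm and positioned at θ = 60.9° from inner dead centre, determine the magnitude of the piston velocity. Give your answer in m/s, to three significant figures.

5.21

ω = 2π·2788/60 = 292 rad/s
For an in-line slider-crank, x = r cosθ + √(L² − r² sin²θ), so v = −rω sinθ·[1 + r cosθ/√(L² − r² sin²θ)].
With r = 0.018 m, L = 0.0671 m, θ = 60.9°: √(L² − r² sin²θ) = 0.065231 m.
v = −0.018·292·0.87377·[1 + 0.018·0.48634/0.065231] = -5.2081 m/s.
|v| = 5.2081 m/s.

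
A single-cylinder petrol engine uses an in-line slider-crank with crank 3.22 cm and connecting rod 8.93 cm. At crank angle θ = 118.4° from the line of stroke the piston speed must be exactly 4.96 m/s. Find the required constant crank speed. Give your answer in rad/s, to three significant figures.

For an in-line slider-crank, |v_piston| = rω|sinθ|·[1 + r cosθ/√(L² − r² sin²θ)].
With r = 0.0322 m, L = 0.0893 m, θ = 118.4°: the bracketed kinematic factor |dx/dθ| = 0.023202 m.
ω = v/|dx/dθ| = 4.96/0.023202 = 213.77 rad/s.

214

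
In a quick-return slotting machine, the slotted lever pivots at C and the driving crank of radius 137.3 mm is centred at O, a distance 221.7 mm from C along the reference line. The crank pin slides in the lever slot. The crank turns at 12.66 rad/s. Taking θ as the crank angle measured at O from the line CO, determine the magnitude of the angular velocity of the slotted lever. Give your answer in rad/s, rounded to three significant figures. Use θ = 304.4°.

4.46

ω = 12.66 rad/s
Crank pin A relative to C: A = (d + r cosθ, r sinθ); lever angle φ = atan2(r sinθ, d + r cosθ).
Differentiating tanφ: φ̇ = rω(d cosθ + r)/(d² + r² + 2dr cosθ).
d² + r² + 2dr cosθ = |CA|² = 0.102397 m²;  d cosθ + r = +0.26255 m.
|ω_lever| = |0.1373·12.66·+0.26255| / 0.102397 = 4.4569 rad/s.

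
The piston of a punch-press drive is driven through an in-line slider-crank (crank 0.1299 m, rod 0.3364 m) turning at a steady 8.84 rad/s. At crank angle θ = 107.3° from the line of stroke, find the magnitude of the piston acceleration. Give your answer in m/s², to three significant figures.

ω = 8.84 rad/s
x(θ) = r cosθ + √(L² − r² sin²θ); with ω constant, a = ω²·d²x/dθ².
d²x/dθ² = −r cosθ − r²(cos2θ)/√u − r⁴ sin²2θ/(4u^{3/2}),  u = L² − r² sin²θ = 0.0977831 m².
Substituting r = 0.1299 m, L = 0.3364 m, θ = 107.3°: d²x/dθ² = +0.082296 m.
a = ω²·d²x/dθ² = (8.84)²·(+0.082296) = +6.4311 m/s²;  |a| = 6.4311 m/s².

6.43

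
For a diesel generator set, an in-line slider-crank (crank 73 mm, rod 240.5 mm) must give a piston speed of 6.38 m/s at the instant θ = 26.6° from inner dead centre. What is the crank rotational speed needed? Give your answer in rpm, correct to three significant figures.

1460

For an in-line slider-crank, |v_piston| = rω|sinθ|·[1 + r cosθ/√(L² − r² sin²θ)].
With r = 0.073 m, L = 0.2405 m, θ = 26.6°: the bracketed kinematic factor |dx/dθ| = 0.041641 m.
ω = v/|dx/dθ| = 6.38/0.041641 = 153.22 rad/s.
N = 60ω/(2π) = 1463.1 rpm.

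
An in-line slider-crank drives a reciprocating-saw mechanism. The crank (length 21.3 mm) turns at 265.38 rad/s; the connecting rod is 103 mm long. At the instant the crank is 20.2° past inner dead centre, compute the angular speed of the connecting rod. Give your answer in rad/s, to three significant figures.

ω = 265.4 rad/s
The rod makes angle φ with the slider axis where L sinφ = r sinθ; differentiating, L cosφ·φ̇ = r ω cosθ.
L cosφ = √(L² − r² sin²θ) = 0.10274 m.
|ω_rod| = r ω |cosθ| / √(L² − r² sin²θ) = 0.0213·265.4·0.93849/0.10274 = 51.636 rad/s.

51.6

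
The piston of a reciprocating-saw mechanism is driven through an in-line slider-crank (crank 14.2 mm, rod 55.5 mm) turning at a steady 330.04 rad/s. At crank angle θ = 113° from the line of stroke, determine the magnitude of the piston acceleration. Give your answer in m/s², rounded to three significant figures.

884

ω = 330 rad/s
x(θ) = r cosθ + √(L² − r² sin²θ); with ω constant, a = ω²·d²x/dθ².
d²x/dθ² = −r cosθ − r²(cos2θ)/√u − r⁴ sin²2θ/(4u^{3/2}),  u = L² − r² sin²θ = 0.00290939 m².
Substituting r = 0.0142 m, L = 0.0555 m, θ = 113°: d²x/dθ² = +0.0081117 m.
a = ω²·d²x/dθ² = (330)²·(+0.0081117) = +883.58 m/s²;  |a| = 883.58 m/s².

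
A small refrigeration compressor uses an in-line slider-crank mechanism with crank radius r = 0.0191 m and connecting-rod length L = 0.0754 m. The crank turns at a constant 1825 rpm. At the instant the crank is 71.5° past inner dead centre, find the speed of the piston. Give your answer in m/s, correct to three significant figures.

ω = 2π·1825/60 = 191.1 rad/s
For an in-line slider-crank, x = r cosθ + √(L² − r² sin²θ), so v = −rω sinθ·[1 + r cosθ/√(L² − r² sin²θ)].
With r = 0.0191 m, L = 0.0754 m, θ = 71.5°: √(L² − r² sin²θ) = 0.073192 m.
v = −0.0191·191.1·0.94832·[1 + 0.0191·0.31730/0.073192] = -3.7483 m/s.
|v| = 3.7483 m/s.

3.75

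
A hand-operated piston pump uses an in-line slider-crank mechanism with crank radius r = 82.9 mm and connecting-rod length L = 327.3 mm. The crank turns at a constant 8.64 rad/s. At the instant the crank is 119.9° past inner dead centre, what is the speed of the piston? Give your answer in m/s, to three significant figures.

0.541

ω = 8.64 rad/s
For an in-line slider-crank, x = r cosθ + √(L² − r² sin²θ), so v = −rω sinθ·[1 + r cosθ/√(L² − r² sin²θ)].
With r = 0.0829 m, L = 0.3273 m, θ = 119.9°: √(L² − r² sin²θ) = 0.31931 m.
v = −0.0829·8.64·0.86690·[1 + 0.0829·-0.49849/0.31931] = -0.54056 m/s.
|v| = 0.54056 m/s.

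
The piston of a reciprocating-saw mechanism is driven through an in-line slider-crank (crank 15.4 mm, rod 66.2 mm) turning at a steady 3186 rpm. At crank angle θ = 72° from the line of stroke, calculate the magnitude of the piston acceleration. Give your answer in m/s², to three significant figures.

ω = 2π·3186/60 = 333.6 rad/s
x(θ) = r cosθ + √(L² − r² sin²θ); with ω constant, a = ω²·d²x/dθ².
d²x/dθ² = −r cosθ − r²(cos2θ)/√u − r⁴ sin²2θ/(4u^{3/2}),  u = L² − r² sin²θ = 0.00416793 m².
Substituting r = 0.0154 m, L = 0.0662 m, θ = 72°: d²x/dθ² = -0.001805 m.
a = ω²·d²x/dθ² = (333.6)²·(-0.001805) = -200.92 m/s²;  |a| = 200.92 m/s².

201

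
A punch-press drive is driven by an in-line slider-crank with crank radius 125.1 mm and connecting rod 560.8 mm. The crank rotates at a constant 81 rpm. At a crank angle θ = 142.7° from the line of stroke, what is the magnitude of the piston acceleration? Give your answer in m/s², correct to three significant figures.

6.60

ω = 2π·81/60 = 8.482 rad/s
x(θ) = r cosθ + √(L² − r² sin²θ); with ω constant, a = ω²·d²x/dθ².
d²x/dθ² = −r cosθ − r²(cos2θ)/√u − r⁴ sin²2θ/(4u^{3/2}),  u = L² − r² sin²θ = 0.30875 m².
Substituting r = 0.1251 m, L = 0.5608 m, θ = 142.7°: d²x/dθ² = +0.091703 m.
a = ω²·d²x/dθ² = (8.482)²·(+0.091703) = +6.5979 m/s²;  |a| = 6.5979 m/s².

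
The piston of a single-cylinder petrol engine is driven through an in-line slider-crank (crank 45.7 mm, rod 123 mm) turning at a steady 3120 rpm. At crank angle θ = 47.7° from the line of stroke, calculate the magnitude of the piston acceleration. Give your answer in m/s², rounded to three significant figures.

3180

ω = 2π·3120/60 = 326.7 rad/s
x(θ) = r cosθ + √(L² − r² sin²θ); with ω constant, a = ω²·d²x/dθ².
d²x/dθ² = −r cosθ − r²(cos2θ)/√u − r⁴ sin²2θ/(4u^{3/2}),  u = L² − r² sin²θ = 0.0139865 m².
Substituting r = 0.0457 m, L = 0.123 m, θ = 47.7°: d²x/dθ² = -0.029748 m.
a = ω²·d²x/dθ² = (326.7)²·(-0.029748) = -3175.6 m/s²;  |a| = 3175.6 m/s².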